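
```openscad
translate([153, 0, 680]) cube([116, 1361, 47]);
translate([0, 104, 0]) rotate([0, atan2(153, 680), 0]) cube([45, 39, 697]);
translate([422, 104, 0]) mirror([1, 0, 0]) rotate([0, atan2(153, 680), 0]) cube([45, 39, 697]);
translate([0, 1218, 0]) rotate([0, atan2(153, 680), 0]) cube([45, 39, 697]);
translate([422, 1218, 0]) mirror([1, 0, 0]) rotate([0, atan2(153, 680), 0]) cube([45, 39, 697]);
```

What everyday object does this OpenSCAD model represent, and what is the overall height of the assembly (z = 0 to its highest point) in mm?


A sawhorse. The overall height is 727 mm.

A beam across two mirrored pairs of raked legs — a sawhorse. The beam's underside is at z = 680 (matching the legs' vertical rise in atan2(153, 680)) and the beam is 47 mm tall, so its top is at 680 + 47 = 727 mm. The raked legs top out at the beam's underside, so that is the highest point.


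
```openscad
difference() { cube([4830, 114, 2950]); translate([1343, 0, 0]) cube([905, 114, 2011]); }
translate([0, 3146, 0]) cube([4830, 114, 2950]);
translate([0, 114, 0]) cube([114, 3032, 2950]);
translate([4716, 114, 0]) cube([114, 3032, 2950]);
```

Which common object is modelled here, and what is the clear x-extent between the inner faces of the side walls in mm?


A single room. The interior width is 4602 mm.

Four walls enclosing a rectangle with a door in the front wall — a room. Outside width 4830 minus two 114 mm walls gives 4602 mm.


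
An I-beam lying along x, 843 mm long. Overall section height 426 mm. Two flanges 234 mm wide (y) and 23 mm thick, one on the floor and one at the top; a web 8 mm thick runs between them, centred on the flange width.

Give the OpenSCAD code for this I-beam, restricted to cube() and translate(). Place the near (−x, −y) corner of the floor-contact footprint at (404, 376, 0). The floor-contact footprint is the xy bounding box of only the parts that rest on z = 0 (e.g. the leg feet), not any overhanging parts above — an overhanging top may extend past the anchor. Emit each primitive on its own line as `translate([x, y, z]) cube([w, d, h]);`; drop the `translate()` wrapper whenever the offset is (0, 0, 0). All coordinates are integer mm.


translate([404, 376, 0]) cube([843, 234, 23]);
translate([404, 489, 23]) cube([843, 8, 380]);
translate([404, 376, 403]) cube([843, 234, 23]);


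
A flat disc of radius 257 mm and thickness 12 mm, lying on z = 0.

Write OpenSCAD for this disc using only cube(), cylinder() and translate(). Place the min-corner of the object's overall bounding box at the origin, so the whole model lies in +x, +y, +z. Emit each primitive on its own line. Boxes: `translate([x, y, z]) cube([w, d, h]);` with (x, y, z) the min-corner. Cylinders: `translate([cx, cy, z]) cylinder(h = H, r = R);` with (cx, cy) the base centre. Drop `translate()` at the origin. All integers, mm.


translate([257, 257, 0]) cylinder(h = 12, r = 257);


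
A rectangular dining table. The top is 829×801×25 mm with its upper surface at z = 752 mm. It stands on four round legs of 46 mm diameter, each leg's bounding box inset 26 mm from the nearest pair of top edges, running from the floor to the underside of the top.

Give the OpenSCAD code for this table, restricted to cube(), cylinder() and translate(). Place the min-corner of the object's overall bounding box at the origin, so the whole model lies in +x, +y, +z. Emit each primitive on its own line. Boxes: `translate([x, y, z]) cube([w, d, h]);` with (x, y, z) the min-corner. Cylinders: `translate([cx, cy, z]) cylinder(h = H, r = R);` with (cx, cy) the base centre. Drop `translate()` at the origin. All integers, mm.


translate([0, 0, 727]) cube([829, 801, 25]);
translate([49, 49, 0]) cylinder(h = 727, r = 23);
translate([780, 49, 0]) cylinder(h = 727, r = 23);
translate([49, 752, 0]) cylinder(h = 727, r = 23);
translate([780, 752, 0]) cylinder(h = 727, r = 23);


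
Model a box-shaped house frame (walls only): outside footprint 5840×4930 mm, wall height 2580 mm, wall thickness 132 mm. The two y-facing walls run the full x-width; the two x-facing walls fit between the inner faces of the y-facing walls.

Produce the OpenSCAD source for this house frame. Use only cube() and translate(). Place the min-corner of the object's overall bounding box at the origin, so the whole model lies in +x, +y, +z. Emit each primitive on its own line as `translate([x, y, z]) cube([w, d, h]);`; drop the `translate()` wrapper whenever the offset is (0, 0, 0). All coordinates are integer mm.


cube([5840, 132, 2580]);
translate([0, 4798, 0]) cube([5840, 132, 2580]);
translate([0, 132, 0]) cube([132, 4666, 2580]);
translate([5708, 132, 0]) cube([132, 4666, 2580]);


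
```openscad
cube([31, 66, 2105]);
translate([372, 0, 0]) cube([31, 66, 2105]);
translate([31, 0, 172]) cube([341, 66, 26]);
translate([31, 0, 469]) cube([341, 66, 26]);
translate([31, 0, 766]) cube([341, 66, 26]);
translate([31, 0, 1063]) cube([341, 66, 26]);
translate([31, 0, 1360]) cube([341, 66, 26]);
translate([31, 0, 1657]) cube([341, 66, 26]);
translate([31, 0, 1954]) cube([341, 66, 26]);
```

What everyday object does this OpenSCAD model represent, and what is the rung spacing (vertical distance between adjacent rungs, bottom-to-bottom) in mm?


A ladder. The rung spacing is 297 mm.

Two tall 31×66 posts with 7 short bars between them — a ladder. Adjacent rungs sit at z = 172 and z = 469, so the spacing is 469 − 172 = 297 mm.


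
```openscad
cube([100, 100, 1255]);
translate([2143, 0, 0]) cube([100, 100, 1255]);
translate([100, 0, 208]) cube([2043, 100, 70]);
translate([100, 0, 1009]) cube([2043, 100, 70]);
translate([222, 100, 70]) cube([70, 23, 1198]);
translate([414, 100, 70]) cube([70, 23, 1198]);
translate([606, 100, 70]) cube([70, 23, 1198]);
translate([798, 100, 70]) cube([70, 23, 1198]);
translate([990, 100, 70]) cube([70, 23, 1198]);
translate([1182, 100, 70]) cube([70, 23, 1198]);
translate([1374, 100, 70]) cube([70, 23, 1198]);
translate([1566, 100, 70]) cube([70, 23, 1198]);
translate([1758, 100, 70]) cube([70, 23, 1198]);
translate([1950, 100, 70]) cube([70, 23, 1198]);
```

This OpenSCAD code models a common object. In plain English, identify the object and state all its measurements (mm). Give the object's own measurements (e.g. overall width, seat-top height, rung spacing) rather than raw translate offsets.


A fence section. Two 100×100 mm posts, 1255 mm tall, stand on the floor with a clear span of 2043 mm between their inner faces. Two horizontal rails of 100×70 mm section span the gap between the posts with their undersides at z = 208 mm and z = 1009 mm, flush with the posts' −y face. 10 pickets, each 70 mm wide, 23 mm thick and 1198 mm tall, are fixed to the +y face of the rails with their bottoms at z = 70 mm, spaced across the span with a 122 mm gap after the −x post and between neighbouring pickets, with 123 mm left before the +x post.


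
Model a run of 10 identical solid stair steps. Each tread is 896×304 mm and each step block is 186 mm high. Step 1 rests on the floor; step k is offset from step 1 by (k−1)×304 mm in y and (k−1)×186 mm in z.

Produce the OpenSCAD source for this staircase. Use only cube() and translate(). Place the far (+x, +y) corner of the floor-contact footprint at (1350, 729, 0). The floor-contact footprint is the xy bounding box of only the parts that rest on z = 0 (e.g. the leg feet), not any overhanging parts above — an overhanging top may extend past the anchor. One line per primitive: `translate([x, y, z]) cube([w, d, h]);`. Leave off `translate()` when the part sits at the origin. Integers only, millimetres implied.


translate([454, 425, 0]) cube([896, 304, 186]);
translate([454, 729, 186]) cube([896, 304, 186]);
translate([454, 1033, 372]) cube([896, 304, 186]);
translate([454, 1337, 558]) cube([896, 304, 186]);
translate([454, 1641, 744]) cube([896, 304, 186]);
translate([454, 1945, 930]) cube([896, 304, 186]);
translate([454, 2249, 1116]) cube([896, 304, 186]);
translate([454, 2553, 1302]) cube([896, 304, 186]);
translate([454, 2857, 1488]) cube([896, 304, 186]);
translate([454, 3161, 1674]) cube([896, 304, 186]);


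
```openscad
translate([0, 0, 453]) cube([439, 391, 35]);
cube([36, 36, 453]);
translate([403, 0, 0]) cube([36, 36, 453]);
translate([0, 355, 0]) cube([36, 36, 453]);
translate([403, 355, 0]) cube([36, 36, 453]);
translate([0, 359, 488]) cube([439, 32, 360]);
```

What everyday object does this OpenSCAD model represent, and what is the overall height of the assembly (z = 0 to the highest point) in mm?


A chair. The overall height is 848 mm.

A slab on four corner posts with a tall panel at the back — a chair. The seat slab sits at z = 453 with thickness 35, and the 360 mm backrest starts at the seat top, so the overall height is 453 + 35 + 360 = 848 mm.


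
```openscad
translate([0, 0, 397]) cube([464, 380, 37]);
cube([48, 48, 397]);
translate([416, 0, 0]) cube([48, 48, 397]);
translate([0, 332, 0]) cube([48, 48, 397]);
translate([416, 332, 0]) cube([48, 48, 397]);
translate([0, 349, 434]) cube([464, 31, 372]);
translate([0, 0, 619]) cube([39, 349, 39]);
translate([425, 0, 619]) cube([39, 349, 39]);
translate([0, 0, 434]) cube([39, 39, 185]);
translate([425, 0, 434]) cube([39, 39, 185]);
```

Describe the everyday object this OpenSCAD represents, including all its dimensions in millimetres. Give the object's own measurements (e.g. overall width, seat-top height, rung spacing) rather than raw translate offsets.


A chair. The seat is a 464×380×37 mm slab with its top at z = 434 mm, on four 48×48 mm corner legs (flush with the seat edges, standing on z = 0). A flat backrest 31 mm thick, 372 mm tall, spans the full seat width and rises from the seat top along its +y edge, rear face flush with the rear of the seat. Two armrests of 39×39 mm section run along each side from the seat's front edge to the front of the backrest, top faces 224 mm above the seat top and outer faces flush with the seat's x-edges; a 39×39 mm post under the front of each armrest stands on the seat at the front corner.


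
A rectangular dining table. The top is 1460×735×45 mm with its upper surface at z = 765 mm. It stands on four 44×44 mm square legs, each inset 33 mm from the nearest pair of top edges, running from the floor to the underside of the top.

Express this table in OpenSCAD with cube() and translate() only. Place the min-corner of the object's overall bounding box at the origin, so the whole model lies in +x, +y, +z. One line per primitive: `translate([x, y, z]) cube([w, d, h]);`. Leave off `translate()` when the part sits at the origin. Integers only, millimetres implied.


translate([0, 0, 720]) cube([1460, 735, 45]);
translate([33, 33, 0]) cube([44, 44, 720]);
translate([1383, 33, 0]) cube([44, 44, 720]);
translate([33, 658, 0]) cube([44, 44, 720]);
translate([1383, 658, 0]) cube([44, 44, 720]);


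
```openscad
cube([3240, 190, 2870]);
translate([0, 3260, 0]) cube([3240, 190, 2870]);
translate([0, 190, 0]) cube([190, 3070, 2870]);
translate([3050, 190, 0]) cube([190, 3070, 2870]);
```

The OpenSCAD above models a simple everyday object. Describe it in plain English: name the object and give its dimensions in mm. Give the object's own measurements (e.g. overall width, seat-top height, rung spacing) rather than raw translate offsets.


The wall frame of a small rectangular building: four walls, each 2870 mm tall and 190 mm thick, enclosing a footprint 3240 mm (x) by 3450 mm (y) outside-to-outside, with no floor or roof. The front and back walls (the −y and +y sides) span the full width; the two side walls fit between them.


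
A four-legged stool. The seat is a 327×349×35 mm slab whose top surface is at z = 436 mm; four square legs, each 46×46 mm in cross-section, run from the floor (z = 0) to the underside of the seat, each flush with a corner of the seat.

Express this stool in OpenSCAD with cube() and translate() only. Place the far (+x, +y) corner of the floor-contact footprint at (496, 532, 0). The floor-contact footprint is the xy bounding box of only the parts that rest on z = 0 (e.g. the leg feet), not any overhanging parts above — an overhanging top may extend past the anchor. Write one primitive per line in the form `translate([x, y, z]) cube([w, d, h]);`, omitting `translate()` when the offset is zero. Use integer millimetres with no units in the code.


// leg_h = 436 - 35 = 401
translate([169, 183, 401]) cube([327, 349, 35]);
translate([169, 183, 0]) cube([46, 46, 401]);
translate([450, 183, 0]) cube([46, 46, 401]);
translate([169, 486, 0]) cube([46, 46, 401]);
translate([450, 486, 0]) cube([46, 46, 401]);


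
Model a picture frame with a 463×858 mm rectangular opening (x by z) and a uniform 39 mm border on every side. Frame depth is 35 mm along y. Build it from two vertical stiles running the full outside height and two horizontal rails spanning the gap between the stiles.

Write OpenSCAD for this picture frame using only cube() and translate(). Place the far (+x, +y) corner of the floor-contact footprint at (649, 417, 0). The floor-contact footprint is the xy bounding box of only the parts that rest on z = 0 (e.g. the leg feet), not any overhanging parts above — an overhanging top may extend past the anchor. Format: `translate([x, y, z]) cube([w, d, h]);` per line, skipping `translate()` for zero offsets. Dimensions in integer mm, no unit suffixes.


translate([108, 382, 0]) cube([39, 35, 936]);
translate([610, 382, 0]) cube([39, 35, 936]);
translate([147, 382, 0]) cube([463, 35, 39]);
translate([147, 382, 897]) cube([463, 35, 39]);


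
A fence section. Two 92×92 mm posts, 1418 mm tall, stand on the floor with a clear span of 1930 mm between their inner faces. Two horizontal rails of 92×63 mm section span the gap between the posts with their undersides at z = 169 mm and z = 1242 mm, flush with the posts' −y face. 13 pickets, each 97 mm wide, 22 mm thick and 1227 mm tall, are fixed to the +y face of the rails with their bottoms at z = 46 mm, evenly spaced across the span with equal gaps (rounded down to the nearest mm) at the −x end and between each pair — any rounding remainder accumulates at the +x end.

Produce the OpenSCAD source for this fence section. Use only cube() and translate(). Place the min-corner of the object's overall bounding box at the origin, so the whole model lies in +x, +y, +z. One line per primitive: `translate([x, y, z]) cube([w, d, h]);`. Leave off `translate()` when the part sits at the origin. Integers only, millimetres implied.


cube([92, 92, 1418]);
translate([2022, 0, 0]) cube([92, 92, 1418]);
translate([92, 0, 169]) cube([1930, 92, 63]);
translate([92, 0, 1242]) cube([1930, 92, 63]);
translate([139, 92, 46]) cube([97, 22, 1227]);
translate([283, 92, 46]) cube([97, 22, 1227]);
translate([427, 92, 46]) cube([97, 22, 1227]);
translate([571, 92, 46]) cube([97, 22, 1227]);
translate([715, 92, 46]) cube([97, 22, 1227]);
translate([859, 92, 46]) cube([97, 22, 1227]);
translate([1003, 92, 46]) cube([97, 22, 1227]);
translate([1147, 92, 46]) cube([97, 22, 1227]);
translate([1291, 92, 46]) cube([97, 22, 1227]);
translate([1435, 92, 46]) cube([97, 22, 1227]);
translate([1579, 92, 46]) cube([97, 22, 1227]);
translate([1723, 92, 46]) cube([97, 22, 1227]);
translate([1867, 92, 46]) cube([97, 22, 1227]);


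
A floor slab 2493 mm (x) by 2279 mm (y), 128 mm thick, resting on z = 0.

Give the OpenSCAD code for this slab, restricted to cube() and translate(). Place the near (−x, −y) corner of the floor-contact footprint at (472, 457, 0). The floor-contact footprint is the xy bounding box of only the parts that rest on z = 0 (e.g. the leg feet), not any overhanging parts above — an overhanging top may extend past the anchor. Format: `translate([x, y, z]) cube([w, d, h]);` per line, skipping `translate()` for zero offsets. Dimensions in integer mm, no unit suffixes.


translate([472, 457, 0]) cube([2493, 2279, 128]);


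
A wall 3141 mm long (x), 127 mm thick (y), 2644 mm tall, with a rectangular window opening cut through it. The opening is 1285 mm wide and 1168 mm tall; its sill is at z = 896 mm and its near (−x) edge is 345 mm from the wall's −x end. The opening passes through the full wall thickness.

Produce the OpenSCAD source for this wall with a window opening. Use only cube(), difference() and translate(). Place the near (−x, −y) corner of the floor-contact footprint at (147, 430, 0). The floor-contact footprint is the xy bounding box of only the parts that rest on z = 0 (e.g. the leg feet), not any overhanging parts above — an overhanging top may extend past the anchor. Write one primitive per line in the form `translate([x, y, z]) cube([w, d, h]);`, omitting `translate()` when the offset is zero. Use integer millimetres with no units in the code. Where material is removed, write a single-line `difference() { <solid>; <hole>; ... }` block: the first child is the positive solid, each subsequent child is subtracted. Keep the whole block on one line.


difference() { translate([147, 430, 0]) cube([3141, 127, 2644]); translate([492, 430, 896]) cube([1285, 127, 1168]); }


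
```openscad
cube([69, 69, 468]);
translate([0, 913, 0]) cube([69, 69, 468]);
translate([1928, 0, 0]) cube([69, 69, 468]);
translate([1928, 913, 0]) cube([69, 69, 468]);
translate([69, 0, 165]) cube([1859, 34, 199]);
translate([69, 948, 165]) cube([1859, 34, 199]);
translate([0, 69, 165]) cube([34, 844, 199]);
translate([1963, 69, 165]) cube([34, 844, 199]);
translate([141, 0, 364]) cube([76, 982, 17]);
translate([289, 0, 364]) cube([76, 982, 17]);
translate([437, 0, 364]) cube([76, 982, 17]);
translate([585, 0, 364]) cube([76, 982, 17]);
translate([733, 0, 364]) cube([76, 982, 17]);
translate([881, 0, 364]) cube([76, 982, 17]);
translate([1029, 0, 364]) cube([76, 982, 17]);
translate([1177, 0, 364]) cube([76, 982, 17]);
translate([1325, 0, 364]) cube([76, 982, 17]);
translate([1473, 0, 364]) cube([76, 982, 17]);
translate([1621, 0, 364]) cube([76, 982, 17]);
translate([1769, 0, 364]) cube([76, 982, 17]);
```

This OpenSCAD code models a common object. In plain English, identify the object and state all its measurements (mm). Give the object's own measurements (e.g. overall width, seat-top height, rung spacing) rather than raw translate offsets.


A bed frame 1997 mm long (x) by 982 mm wide (y). Four 69×69 mm corner posts, 468 mm tall, at the corners of the footprint. Four rails of 34 mm thickness and 199 mm height run between adjacent posts with their undersides at z = 165 mm, their outer faces flush with the outside of the frame (the two x-running rails run between the posts' inner faces; the two y-running rails run between the posts' inner faces). 12 slats, each 76 mm wide (x) and 17 mm thick, lie across the top of the two x-running rails, running the full 982 mm width of the frame in y; along x they sit between the end posts with a 72 mm gap after the −x posts and between neighbouring slats, leaving 83 mm before the +x posts.


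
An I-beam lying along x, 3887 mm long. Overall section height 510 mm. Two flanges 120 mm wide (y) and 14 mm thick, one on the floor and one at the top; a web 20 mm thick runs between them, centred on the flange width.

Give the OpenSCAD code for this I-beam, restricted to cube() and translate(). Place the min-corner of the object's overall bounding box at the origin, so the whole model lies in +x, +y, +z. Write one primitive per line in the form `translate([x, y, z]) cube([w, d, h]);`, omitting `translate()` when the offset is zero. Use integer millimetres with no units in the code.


cube([3887, 120, 14]);
translate([0, 50, 14]) cube([3887, 20, 482]);
translate([0, 0, 496]) cube([3887, 120, 14]);


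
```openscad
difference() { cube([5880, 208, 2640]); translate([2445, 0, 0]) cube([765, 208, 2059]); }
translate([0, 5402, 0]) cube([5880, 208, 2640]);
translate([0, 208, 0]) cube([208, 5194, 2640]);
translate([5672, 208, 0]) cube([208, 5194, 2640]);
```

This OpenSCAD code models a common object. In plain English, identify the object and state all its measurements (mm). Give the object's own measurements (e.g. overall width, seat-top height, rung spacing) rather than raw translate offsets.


A single room: four walls, each 2640 mm tall and 208 mm thick, enclosing an outside footprint 5880×5610 mm (x × y), no floor or roof. The front and back walls (−y and +y sides) run the full x-width; the side walls fit between their inner faces. A door opening 765 mm wide and 2059 mm tall is cut through the front wall from the floor up, its −x edge 2445 mm from the wall's −x end.


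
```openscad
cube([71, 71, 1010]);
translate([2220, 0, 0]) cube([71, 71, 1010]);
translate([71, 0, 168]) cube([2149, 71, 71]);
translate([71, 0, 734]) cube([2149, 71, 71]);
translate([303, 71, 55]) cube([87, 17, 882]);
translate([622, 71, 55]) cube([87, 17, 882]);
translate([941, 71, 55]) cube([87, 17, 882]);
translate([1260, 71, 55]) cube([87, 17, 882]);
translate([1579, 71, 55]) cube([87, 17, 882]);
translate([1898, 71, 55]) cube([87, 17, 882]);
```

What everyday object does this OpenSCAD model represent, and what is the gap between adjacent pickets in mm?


A fence section. The picket gap is 232 mm.

Two posts, two rails, 6 pickets — a fence section. Span 2149 mm holds 6 pickets of 87 mm with 7 equal gaps: ⌊(2149 − 6·87) / 7⌋ = 232 mm.


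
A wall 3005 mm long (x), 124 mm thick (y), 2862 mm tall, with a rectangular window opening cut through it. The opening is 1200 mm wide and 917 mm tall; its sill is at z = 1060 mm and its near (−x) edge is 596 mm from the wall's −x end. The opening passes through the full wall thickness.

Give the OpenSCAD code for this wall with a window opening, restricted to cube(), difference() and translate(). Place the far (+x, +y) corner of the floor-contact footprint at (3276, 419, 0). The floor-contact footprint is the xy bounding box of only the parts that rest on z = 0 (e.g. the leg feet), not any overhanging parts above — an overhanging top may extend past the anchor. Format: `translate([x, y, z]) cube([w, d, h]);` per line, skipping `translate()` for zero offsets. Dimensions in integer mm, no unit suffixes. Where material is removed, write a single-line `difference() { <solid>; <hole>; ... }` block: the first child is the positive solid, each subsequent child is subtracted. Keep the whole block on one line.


difference() { translate([271, 295, 0]) cube([3005, 124, 2862]); translate([867, 295, 1060]) cube([1200, 124, 917]); }


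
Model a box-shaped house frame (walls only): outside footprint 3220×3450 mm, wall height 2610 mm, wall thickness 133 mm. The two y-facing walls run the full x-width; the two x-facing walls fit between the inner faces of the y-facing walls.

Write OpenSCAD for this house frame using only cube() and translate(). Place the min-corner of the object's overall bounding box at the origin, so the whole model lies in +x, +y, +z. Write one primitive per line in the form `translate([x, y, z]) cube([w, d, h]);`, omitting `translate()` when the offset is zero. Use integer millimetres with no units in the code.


cube([3220, 133, 2610]);
translate([0, 3317, 0]) cube([3220, 133, 2610]);
translate([0, 133, 0]) cube([133, 3184, 2610]);
translate([3087, 133, 0]) cube([133, 3184, 2610]);


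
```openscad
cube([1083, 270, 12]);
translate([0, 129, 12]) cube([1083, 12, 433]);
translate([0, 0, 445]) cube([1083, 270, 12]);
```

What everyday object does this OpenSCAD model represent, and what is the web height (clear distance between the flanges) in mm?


An I-beam. The web height is 433 mm.

Two wide flanges with a thin centred web — an I-beam. Overall 457 mm minus two 12 mm flanges gives a web of 457 − 2·12 = 433 mm.


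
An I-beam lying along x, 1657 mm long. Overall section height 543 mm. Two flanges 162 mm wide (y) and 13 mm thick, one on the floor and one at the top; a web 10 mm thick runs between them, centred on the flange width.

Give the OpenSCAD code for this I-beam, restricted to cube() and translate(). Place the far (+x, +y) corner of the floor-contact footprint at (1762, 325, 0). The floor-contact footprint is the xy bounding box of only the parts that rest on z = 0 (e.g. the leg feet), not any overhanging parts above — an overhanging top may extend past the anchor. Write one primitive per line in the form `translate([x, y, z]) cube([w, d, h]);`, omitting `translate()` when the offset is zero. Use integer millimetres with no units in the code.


translate([105, 163, 0]) cube([1657, 162, 13]);
translate([105, 239, 13]) cube([1657, 10, 517]);
translate([105, 163, 530]) cube([1657, 162, 13]);


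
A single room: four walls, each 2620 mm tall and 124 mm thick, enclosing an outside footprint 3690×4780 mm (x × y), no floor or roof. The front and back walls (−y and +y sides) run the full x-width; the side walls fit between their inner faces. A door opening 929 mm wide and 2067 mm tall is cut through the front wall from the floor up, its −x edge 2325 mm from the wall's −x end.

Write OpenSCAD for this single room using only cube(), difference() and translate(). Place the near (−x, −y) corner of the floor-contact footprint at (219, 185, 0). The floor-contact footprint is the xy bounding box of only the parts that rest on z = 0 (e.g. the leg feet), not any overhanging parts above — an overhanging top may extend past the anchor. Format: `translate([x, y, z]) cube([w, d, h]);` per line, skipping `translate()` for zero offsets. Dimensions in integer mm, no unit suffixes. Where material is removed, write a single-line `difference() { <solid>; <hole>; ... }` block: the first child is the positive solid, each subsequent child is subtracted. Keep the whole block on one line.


difference() { translate([219, 185, 0]) cube([3690, 124, 2620]); translate([2544, 185, 0]) cube([929, 124, 2067]); }
translate([219, 4841, 0]) cube([3690, 124, 2620]);
translate([219, 309, 0]) cube([124, 4532, 2620]);
translate([3785, 309, 0]) cube([124, 4532, 2620]);


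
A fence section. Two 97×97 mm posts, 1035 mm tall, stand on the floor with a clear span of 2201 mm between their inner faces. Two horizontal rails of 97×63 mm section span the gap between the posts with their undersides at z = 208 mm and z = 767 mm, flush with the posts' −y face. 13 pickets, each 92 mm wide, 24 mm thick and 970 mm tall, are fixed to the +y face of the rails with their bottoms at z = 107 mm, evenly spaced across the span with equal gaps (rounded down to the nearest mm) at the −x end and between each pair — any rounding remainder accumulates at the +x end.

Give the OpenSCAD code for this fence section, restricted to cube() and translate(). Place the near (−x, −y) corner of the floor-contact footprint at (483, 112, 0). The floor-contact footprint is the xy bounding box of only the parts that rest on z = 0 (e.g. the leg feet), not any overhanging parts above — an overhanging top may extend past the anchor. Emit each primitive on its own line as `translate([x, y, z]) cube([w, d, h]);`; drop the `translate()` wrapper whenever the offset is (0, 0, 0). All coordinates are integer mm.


translate([483, 112, 0]) cube([97, 97, 1035]);
translate([2781, 112, 0]) cube([97, 97, 1035]);
translate([580, 112, 208]) cube([2201, 97, 63]);
translate([580, 112, 767]) cube([2201, 97, 63]);
translate([651, 209, 107]) cube([92, 24, 970]);
translate([814, 209, 107]) cube([92, 24, 970]);
translate([977, 209, 107]) cube([92, 24, 970]);
translate([1140, 209, 107]) cube([92, 24, 970]);
translate([1303, 209, 107]) cube([92, 24, 970]);
translate([1466, 209, 107]) cube([92, 24, 970]);
translate([1629, 209, 107]) cube([92, 24, 970]);
translate([1792, 209, 107]) cube([92, 24, 970]);
translate([1955, 209, 107]) cube([92, 24, 970]);
translate([2118, 209, 107]) cube([92, 24, 970]);
translate([2281, 209, 107]) cube([92, 24, 970]);
translate([2444, 209, 107]) cube([92, 24, 970]);
translate([2607, 209, 107]) cube([92, 24, 970]);


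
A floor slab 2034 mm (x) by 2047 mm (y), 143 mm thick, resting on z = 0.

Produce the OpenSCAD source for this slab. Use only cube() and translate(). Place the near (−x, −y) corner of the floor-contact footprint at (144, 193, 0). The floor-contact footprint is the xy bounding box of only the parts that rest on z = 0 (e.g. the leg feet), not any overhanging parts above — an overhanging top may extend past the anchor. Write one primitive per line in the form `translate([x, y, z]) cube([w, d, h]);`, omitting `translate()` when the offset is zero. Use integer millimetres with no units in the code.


translate([144, 193, 0]) cube([2034, 2047, 143]);


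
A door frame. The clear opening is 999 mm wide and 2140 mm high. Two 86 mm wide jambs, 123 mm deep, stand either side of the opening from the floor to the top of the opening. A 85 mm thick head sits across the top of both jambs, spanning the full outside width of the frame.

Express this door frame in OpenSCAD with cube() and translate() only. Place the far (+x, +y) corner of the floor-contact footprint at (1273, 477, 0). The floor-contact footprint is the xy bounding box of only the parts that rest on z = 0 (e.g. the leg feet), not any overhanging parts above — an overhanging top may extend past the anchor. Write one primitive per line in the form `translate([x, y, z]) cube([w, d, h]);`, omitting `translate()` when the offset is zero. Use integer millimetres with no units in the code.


translate([102, 354, 0]) cube([86, 123, 2140]);
translate([1187, 354, 0]) cube([86, 123, 2140]);
translate([102, 354, 2140]) cube([1171, 123, 85]);


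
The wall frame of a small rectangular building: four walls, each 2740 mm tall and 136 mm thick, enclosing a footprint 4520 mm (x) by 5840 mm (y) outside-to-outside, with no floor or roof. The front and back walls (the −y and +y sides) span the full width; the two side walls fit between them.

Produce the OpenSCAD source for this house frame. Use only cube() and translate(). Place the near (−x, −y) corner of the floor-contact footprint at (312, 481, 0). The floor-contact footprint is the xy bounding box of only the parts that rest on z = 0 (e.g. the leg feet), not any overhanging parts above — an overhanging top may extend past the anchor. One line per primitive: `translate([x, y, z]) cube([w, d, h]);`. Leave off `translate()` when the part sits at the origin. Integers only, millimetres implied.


translate([312, 481, 0]) cube([4520, 136, 2740]);
translate([312, 6185, 0]) cube([4520, 136, 2740]);
translate([312, 617, 0]) cube([136, 5568, 2740]);
translate([4696, 617, 0]) cube([136, 5568, 2740]);


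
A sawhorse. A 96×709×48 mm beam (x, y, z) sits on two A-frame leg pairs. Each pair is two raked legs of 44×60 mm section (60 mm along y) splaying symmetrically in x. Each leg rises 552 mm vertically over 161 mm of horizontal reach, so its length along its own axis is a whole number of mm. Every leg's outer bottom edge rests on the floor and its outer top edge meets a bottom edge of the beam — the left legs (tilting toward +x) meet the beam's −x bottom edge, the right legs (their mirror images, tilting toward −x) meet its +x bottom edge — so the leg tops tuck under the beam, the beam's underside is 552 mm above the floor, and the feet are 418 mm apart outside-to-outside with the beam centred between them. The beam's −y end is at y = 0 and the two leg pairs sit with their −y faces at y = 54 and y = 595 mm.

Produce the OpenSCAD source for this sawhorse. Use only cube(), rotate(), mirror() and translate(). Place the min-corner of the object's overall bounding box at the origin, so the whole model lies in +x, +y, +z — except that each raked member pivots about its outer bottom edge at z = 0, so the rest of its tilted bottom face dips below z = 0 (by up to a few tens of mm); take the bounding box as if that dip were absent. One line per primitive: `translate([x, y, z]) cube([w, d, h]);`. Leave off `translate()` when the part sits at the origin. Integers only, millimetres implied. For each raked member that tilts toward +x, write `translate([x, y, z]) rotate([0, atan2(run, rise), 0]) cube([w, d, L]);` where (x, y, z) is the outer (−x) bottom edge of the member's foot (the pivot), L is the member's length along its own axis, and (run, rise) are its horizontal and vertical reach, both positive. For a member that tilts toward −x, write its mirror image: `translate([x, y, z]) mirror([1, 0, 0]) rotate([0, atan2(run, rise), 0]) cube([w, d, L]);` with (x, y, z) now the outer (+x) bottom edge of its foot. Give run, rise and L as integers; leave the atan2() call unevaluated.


// leg length = √(161² + 552²) = 575
// right-leg outer foot x = 2·161 + 96 = 418
// beam min-corner = (161, 0, 552)
translate([161, 0, 552]) cube([96, 709, 48]);
translate([0, 54, 0]) rotate([0, atan2(161, 552), 0]) cube([44, 60, 575]);
translate([418, 54, 0]) mirror([1, 0, 0]) rotate([0, atan2(161, 552), 0]) cube([44, 60, 575]);
translate([0, 595, 0]) rotate([0, atan2(161, 552), 0]) cube([44, 60, 575]);
translate([418, 595, 0]) mirror([1, 0, 0]) rotate([0, atan2(161, 552), 0]) cube([44, 60, 575]);


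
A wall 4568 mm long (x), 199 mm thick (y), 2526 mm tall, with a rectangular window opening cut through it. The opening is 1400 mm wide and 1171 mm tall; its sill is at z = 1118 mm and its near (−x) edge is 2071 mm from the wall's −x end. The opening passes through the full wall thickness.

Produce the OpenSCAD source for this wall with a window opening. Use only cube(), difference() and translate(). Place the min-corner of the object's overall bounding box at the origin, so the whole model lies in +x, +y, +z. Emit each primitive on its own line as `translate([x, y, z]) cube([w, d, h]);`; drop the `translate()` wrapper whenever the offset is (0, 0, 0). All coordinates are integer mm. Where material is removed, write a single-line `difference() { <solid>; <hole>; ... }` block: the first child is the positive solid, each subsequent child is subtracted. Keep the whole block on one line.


difference() { cube([4568, 199, 2526]); translate([2071, 0, 1118]) cube([1400, 199, 1171]); }


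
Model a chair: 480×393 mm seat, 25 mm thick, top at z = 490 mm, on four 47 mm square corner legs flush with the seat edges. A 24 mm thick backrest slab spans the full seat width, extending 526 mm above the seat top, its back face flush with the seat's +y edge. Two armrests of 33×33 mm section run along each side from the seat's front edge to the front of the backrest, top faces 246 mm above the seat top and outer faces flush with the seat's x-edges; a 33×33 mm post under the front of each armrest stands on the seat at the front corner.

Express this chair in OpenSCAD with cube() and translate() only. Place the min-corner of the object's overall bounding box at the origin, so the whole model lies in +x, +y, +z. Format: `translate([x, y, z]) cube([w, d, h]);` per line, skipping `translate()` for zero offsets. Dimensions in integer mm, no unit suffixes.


// leg_h = 490 - 25 = 465
// arm post h = 246 - 33 = 213
translate([0, 0, 465]) cube([480, 393, 25]);
cube([47, 47, 465]);
translate([433, 0, 0]) cube([47, 47, 465]);
translate([0, 346, 0]) cube([47, 47, 465]);
translate([433, 346, 0]) cube([47, 47, 465]);
translate([0, 369, 490]) cube([480, 24, 526]);
translate([0, 0, 703]) cube([33, 369, 33]);
translate([447, 0, 703]) cube([33, 369, 33]);
translate([0, 0, 490]) cube([33, 33, 213]);
translate([447, 0, 490]) cube([33, 33, 213]);


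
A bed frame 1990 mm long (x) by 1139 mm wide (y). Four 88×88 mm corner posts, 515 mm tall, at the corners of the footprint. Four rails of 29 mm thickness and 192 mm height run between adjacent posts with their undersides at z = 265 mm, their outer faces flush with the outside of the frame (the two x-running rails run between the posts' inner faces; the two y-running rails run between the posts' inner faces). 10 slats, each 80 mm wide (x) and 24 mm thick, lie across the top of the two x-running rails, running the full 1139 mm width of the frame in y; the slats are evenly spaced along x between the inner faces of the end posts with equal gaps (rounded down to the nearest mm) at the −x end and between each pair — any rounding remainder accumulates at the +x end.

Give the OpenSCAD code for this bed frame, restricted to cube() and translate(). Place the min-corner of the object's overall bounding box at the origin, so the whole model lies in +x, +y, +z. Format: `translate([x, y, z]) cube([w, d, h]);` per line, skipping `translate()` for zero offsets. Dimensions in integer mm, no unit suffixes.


cube([88, 88, 515]);
translate([0, 1051, 0]) cube([88, 88, 515]);
translate([1902, 0, 0]) cube([88, 88, 515]);
translate([1902, 1051, 0]) cube([88, 88, 515]);
translate([88, 0, 265]) cube([1814, 29, 192]);
translate([88, 1110, 265]) cube([1814, 29, 192]);
translate([0, 88, 265]) cube([29, 963, 192]);
translate([1961, 88, 265]) cube([29, 963, 192]);
translate([180, 0, 457]) cube([80, 1139, 24]);
translate([352, 0, 457]) cube([80, 1139, 24]);
translate([524, 0, 457]) cube([80, 1139, 24]);
translate([696, 0, 457]) cube([80, 1139, 24]);
translate([868, 0, 457]) cube([80, 1139, 24]);
translate([1040, 0, 457]) cube([80, 1139, 24]);
translate([1212, 0, 457]) cube([80, 1139, 24]);
translate([1384, 0, 457]) cube([80, 1139, 24]);
translate([1556, 0, 457]) cube([80, 1139, 24]);
translate([1728, 0, 457]) cube([80, 1139, 24]);


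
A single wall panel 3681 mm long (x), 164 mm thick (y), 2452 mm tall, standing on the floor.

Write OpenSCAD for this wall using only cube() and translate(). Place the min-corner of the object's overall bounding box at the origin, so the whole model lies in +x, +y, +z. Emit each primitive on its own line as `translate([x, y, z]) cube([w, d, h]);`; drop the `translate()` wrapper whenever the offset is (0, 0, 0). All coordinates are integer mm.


cube([3681, 164, 2452]);


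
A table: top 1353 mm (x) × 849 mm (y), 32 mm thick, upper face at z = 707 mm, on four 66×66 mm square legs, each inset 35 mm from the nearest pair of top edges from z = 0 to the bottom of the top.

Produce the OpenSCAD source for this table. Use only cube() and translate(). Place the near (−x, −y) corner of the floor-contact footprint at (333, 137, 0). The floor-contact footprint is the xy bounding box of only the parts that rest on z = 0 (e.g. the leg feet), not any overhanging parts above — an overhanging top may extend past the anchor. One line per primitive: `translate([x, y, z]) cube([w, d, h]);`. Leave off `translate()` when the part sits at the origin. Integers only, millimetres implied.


translate([298, 102, 675]) cube([1353, 849, 32]);
translate([333, 137, 0]) cube([66, 66, 675]);
translate([1550, 137, 0]) cube([66, 66, 675]);
translate([333, 850, 0]) cube([66, 66, 675]);
translate([1550, 850, 0]) cube([66, 66, 675]);


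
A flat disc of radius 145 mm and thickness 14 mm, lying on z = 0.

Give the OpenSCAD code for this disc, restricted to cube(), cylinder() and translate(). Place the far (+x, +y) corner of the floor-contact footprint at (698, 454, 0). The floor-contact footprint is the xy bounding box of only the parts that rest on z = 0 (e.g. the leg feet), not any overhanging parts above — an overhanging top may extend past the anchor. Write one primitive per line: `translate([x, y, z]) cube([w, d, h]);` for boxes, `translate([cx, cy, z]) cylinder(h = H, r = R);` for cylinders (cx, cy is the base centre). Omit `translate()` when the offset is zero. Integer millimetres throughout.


translate([553, 309, 0]) cylinder(h = 14, r = 145);


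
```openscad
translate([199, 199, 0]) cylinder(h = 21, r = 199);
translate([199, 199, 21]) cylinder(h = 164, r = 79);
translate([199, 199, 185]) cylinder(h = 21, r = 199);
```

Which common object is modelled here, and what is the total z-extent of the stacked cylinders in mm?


A spool. The overall height is 206 mm.

Three coaxial cylinders, large–small–large — a spool. Two 21 mm flanges and a 164 mm core give 21 + 164 + 21 = 206 mm.


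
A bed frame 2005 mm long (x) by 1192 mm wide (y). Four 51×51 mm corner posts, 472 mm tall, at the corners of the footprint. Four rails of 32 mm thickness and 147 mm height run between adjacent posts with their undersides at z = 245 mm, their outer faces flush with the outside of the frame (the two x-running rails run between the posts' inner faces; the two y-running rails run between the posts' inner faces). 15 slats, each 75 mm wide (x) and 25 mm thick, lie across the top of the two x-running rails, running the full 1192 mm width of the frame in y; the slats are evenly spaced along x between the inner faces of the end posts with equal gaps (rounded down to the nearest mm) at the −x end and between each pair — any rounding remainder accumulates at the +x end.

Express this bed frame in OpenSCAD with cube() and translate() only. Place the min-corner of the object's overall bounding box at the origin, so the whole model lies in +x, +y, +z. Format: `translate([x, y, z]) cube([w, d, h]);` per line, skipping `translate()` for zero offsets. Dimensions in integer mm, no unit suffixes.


cube([51, 51, 472]);
translate([0, 1141, 0]) cube([51, 51, 472]);
translate([1954, 0, 0]) cube([51, 51, 472]);
translate([1954, 1141, 0]) cube([51, 51, 472]);
translate([51, 0, 245]) cube([1903, 32, 147]);
translate([51, 1160, 245]) cube([1903, 32, 147]);
translate([0, 51, 245]) cube([32, 1090, 147]);
translate([1973, 51, 245]) cube([32, 1090, 147]);
translate([99, 0, 392]) cube([75, 1192, 25]);
translate([222, 0, 392]) cube([75, 1192, 25]);
translate([345, 0, 392]) cube([75, 1192, 25]);
translate([468, 0, 392]) cube([75, 1192, 25]);
translate([591, 0, 392]) cube([75, 1192, 25]);
translate([714, 0, 392]) cube([75, 1192, 25]);
translate([837, 0, 392]) cube([75, 1192, 25]);
translate([960, 0, 392]) cube([75, 1192, 25]);
translate([1083, 0, 392]) cube([75, 1192, 25]);
translate([1206, 0, 392]) cube([75, 1192, 25]);
translate([1329, 0, 392]) cube([75, 1192, 25]);
translate([1452, 0, 392]) cube([75, 1192, 25]);
translate([1575, 0, 392]) cube([75, 1192, 25]);
translate([1698, 0, 392]) cube([75, 1192, 25]);
translate([1821, 0, 392]) cube([75, 1192, 25]);
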